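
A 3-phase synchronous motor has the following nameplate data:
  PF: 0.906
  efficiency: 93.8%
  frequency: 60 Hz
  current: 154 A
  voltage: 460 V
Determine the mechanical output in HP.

140 HP

P_in = √3·V·I·cosφ = 1.732 × 460 × 154 × 0.906 = 111162 W
P_out = η·P_in = 0.938 × 111162 = 104270 W
= 104270/746 = 140 HP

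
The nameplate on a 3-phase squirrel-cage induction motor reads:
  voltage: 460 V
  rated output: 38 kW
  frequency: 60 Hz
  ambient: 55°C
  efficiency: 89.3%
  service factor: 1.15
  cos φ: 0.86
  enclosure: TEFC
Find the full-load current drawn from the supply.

P_out = 38 kW = 38000 W
P_in = P_out / η = 38000 / 0.893 = 42553 W
I_L = P_in / (√3·V_L·cosφ) = 42553 / (1.732 × 460 × 0.86) = 62.1 A

62.1 A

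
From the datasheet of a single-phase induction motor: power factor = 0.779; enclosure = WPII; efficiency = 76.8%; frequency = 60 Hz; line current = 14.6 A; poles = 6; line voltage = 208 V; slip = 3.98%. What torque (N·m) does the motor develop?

P_in = V·I·cosφ = 208 × 14.6 × 0.779 = 2366 W
P_out = η·P_in = 0.768 × 2366 = 1817 W
n_s = 120×60/6 = 1200 rpm; n = 1200×(1−0.0398) = 1152 rpm
ω = 2π×1152/60 = 120.6 rad/s
τ = P_out/ω = 1817/120.6 = 15.1 N·m

15.1 N·m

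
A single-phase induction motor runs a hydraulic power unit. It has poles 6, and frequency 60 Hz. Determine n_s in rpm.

n_s = 120f/p = 120×60/6 = 1200 rpm

1200 rpm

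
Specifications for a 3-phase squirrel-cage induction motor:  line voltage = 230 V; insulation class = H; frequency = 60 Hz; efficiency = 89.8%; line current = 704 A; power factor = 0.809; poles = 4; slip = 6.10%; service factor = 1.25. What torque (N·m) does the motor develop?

1150 N·m

P_in = √3·V·I·cosφ = 1.732 × 230 × 704 × 0.809 = 226880 W
P_out = η·P_in = 0.898 × 226880 = 203738 W
n_s = 120×60/4 = 1800 rpm; n = 1800×(1−0.061) = 1690 rpm
ω = 2π×1690/60 = 177 rad/s
τ = P_out/ω = 203738/177 = 1150 N·m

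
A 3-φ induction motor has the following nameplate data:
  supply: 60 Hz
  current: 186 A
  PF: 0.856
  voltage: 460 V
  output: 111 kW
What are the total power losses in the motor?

15900 W

P_in = √3·V·I·cosφ = 1.732×460×186×0.856 = 126851 W
P_out = 111000 W
Losses = P_in − P_out = 126851 − 111000 = 15851 W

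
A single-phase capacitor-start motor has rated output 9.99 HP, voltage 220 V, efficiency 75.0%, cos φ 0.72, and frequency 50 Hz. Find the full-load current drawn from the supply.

62.7 A

P_out = 9.99 × 746 = 7453 W
P_in = P_out / η = 7453 / 0.750 = 9937 W
I = P_in / (V·cosφ) = 9937 / (220 × 0.72) = 62.7 A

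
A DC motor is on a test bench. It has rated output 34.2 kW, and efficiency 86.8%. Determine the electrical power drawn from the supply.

39.4 kW

P_out = 34200 W
P_in = P_out/η = 34200/0.868 = 39401 W = 39.4 kW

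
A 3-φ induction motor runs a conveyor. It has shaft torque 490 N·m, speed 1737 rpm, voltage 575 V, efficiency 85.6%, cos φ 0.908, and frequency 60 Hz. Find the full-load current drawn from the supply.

115 A

ω = 2π×1737/60 = 181.9 rad/s; P_out = τω = 490 × 181.9 = 89131 W
P_in = P_out / η = 89131 / 0.856 = 104125 W
I_L = P_in / (√3·V_L·cosφ) = 104125 / (1.732 × 575 × 0.908) = 115 A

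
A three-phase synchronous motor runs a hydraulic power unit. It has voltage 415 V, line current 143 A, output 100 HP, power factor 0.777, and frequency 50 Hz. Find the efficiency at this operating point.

93.4 %

P_out = 100 × 746 = 74600 W
P_in = √3·V_L·I_L·cosφ = 1.732 × 415 × 143 × 0.777 = 79864 W
η = P_out / P_in = 74600 / 79864 = 0.934 = 93.4%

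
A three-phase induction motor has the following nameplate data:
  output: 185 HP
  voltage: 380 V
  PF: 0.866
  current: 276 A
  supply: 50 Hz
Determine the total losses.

P_in = √3·V·I·cosφ = 1.732×380×276×0.866 = 157311 W
P_out = 185×746 = 138010 W
Losses = P_in − P_out = 157311 − 138010 = 19301 W

19.3 kW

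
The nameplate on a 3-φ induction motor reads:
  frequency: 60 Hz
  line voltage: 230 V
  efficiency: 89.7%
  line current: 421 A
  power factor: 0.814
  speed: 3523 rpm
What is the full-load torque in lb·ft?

P_in = √3·V·I·cosφ = 1.732 × 230 × 421 × 0.814 = 136516 W
P_out = η·P_in = 0.897 × 136516 = 122455 W
n = 3523 rpm
ω = 2π×3523/60 = 368.9 rad/s
τ = P_out/ω = 122455/368.9 = 331.9 N·m
In lb·ft: 331.9/1.356 = 245 lb·ft

245 lb·ft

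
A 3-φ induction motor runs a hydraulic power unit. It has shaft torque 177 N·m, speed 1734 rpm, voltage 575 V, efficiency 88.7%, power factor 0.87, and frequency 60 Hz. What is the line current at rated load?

41.8 A

ω = 2π×1734/60 = 181.6 rad/s; P_out = τω = 177 × 181.6 = 32143 W
P_in = P_out / η = 32143 / 0.887 = 36238 W
I_L = P_in / (√3·V_L·cosφ) = 36238 / (1.732 × 575 × 0.87) = 41.8 A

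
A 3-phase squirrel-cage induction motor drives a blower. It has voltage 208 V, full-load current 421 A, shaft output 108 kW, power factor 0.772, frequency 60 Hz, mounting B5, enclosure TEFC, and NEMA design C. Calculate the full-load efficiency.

P_out = 108 kW = 108000 W
P_in = √3·V_L·I_L·cosφ = 1.732 × 208 × 421 × 0.772 = 117088 W
η = P_out / P_in = 108000 / 117088 = 0.922 = 92.2%

92.2 %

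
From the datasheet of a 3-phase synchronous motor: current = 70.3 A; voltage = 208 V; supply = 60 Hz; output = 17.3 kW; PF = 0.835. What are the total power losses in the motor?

P_in = √3·V·I·cosφ = 1.732×208×70.3×0.835 = 21147 W
P_out = 17300 W
Losses = P_in − P_out = 21147 − 17300 = 3847 W

3.85 kW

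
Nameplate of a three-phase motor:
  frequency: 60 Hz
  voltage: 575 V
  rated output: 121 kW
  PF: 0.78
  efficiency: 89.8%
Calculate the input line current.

173 A

P_out = 121 kW = 121000 W
P_in = P_out / η = 121000 / 0.898 = 134744 W
I_L = P_in / (√3·V_L·cosφ) = 134744 / (1.732 × 575 × 0.78) = 173 A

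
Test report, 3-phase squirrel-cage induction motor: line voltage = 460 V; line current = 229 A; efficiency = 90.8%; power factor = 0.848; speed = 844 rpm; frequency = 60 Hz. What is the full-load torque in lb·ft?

1170 lb·ft

P_in = √3·V·I·cosφ = 1.732 × 460 × 229 × 0.848 = 154717 W
P_out = η·P_in = 0.908 × 154717 = 140483 W
n = 844 rpm
ω = 2π×844/60 = 88.38 rad/s
τ = P_out/ω = 140483/88.38 = 1590 N·m
In lb·ft: 1590/1.356 = 1170 lb·ft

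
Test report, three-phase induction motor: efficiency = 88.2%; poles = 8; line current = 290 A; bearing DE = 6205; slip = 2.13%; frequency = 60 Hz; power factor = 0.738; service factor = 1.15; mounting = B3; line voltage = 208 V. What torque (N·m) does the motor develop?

P_in = √3·V·I·cosφ = 1.732 × 208 × 290 × 0.738 = 77102 W
P_out = η·P_in = 0.882 × 77102 = 68004 W
n_s = 120×60/8 = 900 rpm; n = 900×(1−0.0213) = 881 rpm
ω = 2π×881/60 = 92.26 rad/s
τ = P_out/ω = 68004/92.26 = 737 N·m

737 N·m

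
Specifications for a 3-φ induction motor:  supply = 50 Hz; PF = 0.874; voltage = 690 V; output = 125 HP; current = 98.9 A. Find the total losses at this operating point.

10100 W

P_in = √3·V·I·cosφ = 1.732×690×98.9×0.874 = 103301 W
P_out = 125×746 = 93250 W
Losses = P_in − P_out = 103301 − 93250 = 10051 W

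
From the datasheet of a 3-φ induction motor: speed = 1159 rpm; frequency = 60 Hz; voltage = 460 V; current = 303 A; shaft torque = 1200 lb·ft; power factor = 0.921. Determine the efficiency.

88.8 %

τ = 1200 lb·ft × 1.356 = 1627 N·m
ω = 2π × 1159/60 = 121.4 rad/s; P_out = τω = 1627 × 121.4 = 197518 W
P_in = √3·V_L·I_L·cosφ = 1.732 × 460 × 303 × 0.921 = 222335 W
η = P_out / P_in = 197518 / 222335 = 0.888 = 88.8%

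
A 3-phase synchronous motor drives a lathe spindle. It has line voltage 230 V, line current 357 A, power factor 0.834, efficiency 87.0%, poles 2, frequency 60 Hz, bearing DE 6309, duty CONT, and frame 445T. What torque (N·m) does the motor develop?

P_in = √3·V·I·cosφ = 1.732 × 230 × 357 × 0.834 = 118607 W
P_out = η·P_in = 0.87 × 118607 = 103188 W
n = n_s = 120×60/2 = 3600 rpm (synchronous)
ω = 2π×3600/60 = 377 rad/s
τ = P_out/ω = 103188/377 = 274 N·m

274 N·m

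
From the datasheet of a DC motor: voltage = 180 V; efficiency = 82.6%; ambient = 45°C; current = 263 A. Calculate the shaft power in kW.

39.1 kW

P_in = V·I = 180 × 263 = 47340 W
P_out = η·P_in = 0.826 × 47340 = 39103 W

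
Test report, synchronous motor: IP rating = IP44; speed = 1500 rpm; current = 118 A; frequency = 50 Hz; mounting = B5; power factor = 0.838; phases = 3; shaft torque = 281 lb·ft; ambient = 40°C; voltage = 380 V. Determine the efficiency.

τ = 281 lb·ft × 1.356 = 381 N·m
ω = 2π × 1500/60 = 157.1 rad/s; P_out = τω = 381 × 157.1 = 59855 W
P_in = √3·V_L·I_L·cosφ = 1.732 × 380 × 118 × 0.838 = 65081 W
η = P_out / P_in = 59855 / 65081 = 0.920 = 92.0%

92.0 %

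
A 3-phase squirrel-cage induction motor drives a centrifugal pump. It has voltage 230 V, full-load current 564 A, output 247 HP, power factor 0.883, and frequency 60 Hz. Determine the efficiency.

P_out = 247 × 746 = 184262 W
P_in = √3·V_L·I_L·cosφ = 1.732 × 230 × 564 × 0.883 = 198388 W
η = P_out / P_in = 184262 / 198388 = 0.929 = 92.9%

92.9 %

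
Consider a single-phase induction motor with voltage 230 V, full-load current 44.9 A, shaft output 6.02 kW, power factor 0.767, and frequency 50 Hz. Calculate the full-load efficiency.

P_out = 6.02 kW = 6020 W
P_in = V·I·cosφ = 230 × 44.9 × 0.767 = 7921 W
η = P_out / P_in = 6020 / 7921 = 0.760 = 76.0%

76.0 %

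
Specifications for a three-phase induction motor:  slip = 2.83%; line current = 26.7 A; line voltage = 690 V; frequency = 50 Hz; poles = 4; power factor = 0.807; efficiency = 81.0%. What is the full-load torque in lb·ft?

101 lb·ft

P_in = √3·V·I·cosφ = 1.732 × 690 × 26.7 × 0.807 = 25750 W
P_out = η·P_in = 0.81 × 25750 = 20858 W
n_s = 120×50/4 = 1500 rpm; n = 1500×(1−0.0283) = 1458 rpm
ω = 2π×1458/60 = 152.7 rad/s
τ = P_out/ω = 20858/152.7 = 136.6 N·m
In lb·ft: 136.6/1.356 = 101 lb·ft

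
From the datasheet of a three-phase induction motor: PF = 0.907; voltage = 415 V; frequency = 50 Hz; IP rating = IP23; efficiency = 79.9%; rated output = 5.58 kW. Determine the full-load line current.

10.7 A

P_out = 5.58 kW = 5580 W
P_in = P_out / η = 5580 / 0.799 = 6984 W
I_L = P_in / (√3·V_L·cosφ) = 6984 / (1.732 × 415 × 0.907) = 10.7 A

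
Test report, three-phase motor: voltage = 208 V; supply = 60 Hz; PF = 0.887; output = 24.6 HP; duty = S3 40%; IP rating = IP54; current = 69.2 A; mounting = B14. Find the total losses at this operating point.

P_in = √3·V·I·cosφ = 1.732×208×69.2×0.887 = 22113 W
P_out = 24.6×746 = 18352 W
Losses = P_in − P_out = 22113 − 18352 = 3761 W

3.76 kW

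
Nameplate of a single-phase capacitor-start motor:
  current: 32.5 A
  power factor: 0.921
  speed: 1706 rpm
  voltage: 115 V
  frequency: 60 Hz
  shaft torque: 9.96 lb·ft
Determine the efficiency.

τ = 9.96 lb·ft × 1.356 = 13.51 N·m
ω = 2π × 1706/60 = 178.7 rad/s; P_out = τω = 13.51 × 178.7 = 2414 W
P_in = V·I·cosφ = 115 × 32.5 × 0.921 = 3442 W
η = P_out / P_in = 2414 / 3442 = 0.701 = 70.1%

70.1 %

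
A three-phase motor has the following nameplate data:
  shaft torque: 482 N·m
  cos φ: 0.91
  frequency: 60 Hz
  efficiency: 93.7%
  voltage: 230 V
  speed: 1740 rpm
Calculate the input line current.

259 A

ω = 2π×1740/60 = 182.2 rad/s; P_out = τω = 482 × 182.2 = 87820 W
P_in = P_out / η = 87820 / 0.937 = 93725 W
I_L = P_in / (√3·V_L·cosφ) = 93725 / (1.732 × 230 × 0.91) = 259 A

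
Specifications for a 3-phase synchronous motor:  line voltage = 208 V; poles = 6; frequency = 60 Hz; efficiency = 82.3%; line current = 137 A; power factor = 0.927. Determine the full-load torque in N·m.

300 N·m

P_in = √3·V·I·cosφ = 1.732 × 208 × 137 × 0.927 = 45752 W
P_out = η·P_in = 0.823 × 45752 = 37654 W
n = n_s = 120×60/6 = 1200 rpm (synchronous)
ω = 2π×1200/60 = 125.7 rad/s
τ = P_out/ω = 37654/125.7 = 300 N·m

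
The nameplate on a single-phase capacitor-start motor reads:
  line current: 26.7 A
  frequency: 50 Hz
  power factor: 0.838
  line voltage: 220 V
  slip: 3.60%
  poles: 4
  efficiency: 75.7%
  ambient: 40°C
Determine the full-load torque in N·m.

24.6 N·m

P_in = V·I·cosφ = 220 × 26.7 × 0.838 = 4922 W
P_out = η·P_in = 0.757 × 4922 = 3726 W
n_s = 120×50/4 = 1500 rpm; n = 1500×(1−0.036) = 1446 rpm
ω = 2π×1446/60 = 151.4 rad/s
τ = P_out/ω = 3726/151.4 = 24.6 N·m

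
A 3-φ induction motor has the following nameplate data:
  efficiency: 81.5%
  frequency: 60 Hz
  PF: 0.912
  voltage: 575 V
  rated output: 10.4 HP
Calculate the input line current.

P_out = 10.4 × 746 = 7758 W
P_in = P_out / η = 7758 / 0.815 = 9519 W
I_L = P_in / (√3·V_L·cosφ) = 9519 / (1.732 × 575 × 0.912) = 10.5 A

10.5 A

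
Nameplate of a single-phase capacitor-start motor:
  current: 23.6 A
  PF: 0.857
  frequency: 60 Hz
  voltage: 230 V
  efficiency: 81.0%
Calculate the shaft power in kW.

P_in = V·I·cosφ = 230 × 23.6 × 0.857 = 4652 W
P_out = η·P_in = 0.81 × 4652 = 3768 W

3.77 kW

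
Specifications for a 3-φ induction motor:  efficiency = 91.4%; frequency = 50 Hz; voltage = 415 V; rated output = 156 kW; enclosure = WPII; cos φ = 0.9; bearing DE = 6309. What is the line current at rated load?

P_out = 156 kW = 156000 W
P_in = P_out / η = 156000 / 0.914 = 170678 W
I_L = P_in / (√3·V_L·cosφ) = 170678 / (1.732 × 415 × 0.9) = 264 A

264 A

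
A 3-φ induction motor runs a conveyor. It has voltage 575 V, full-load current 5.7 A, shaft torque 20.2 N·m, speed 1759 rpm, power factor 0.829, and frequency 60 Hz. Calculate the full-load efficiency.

79.1 %

ω = 2π × 1759/60 = 184.2 rad/s; P_out = τω = 20.2 × 184.2 = 3721 W
P_in = √3·V_L·I_L·cosφ = 1.732 × 575 × 5.7 × 0.829 = 4706 W
η = P_out / P_in = 3721 / 4706 = 0.791 = 79.1%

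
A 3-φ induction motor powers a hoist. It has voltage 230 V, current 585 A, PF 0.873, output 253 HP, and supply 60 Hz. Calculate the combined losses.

14700 W

P_in = √3·V·I·cosφ = 1.732×230×585×0.873 = 203444 W
P_out = 253×746 = 188738 W
Losses = P_in − P_out = 203444 − 188738 = 14706 W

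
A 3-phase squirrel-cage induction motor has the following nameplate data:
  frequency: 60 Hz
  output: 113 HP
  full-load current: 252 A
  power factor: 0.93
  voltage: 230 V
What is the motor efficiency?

90.3 %

P_out = 113 × 746 = 84298 W
P_in = √3·V_L·I_L·cosφ = 1.732 × 230 × 252 × 0.93 = 93360 W
η = P_out / P_in = 84298 / 93360 = 0.903 = 90.3%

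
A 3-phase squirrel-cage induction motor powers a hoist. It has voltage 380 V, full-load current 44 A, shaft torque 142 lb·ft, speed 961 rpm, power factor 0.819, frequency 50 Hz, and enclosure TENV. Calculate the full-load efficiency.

81.7 %

τ = 142 lb·ft × 1.356 = 192.6 N·m
ω = 2π × 961/60 = 100.6 rad/s; P_out = τω = 192.6 × 100.6 = 19376 W
P_in = √3·V_L·I_L·cosφ = 1.732 × 380 × 44 × 0.819 = 23717 W
η = P_out / P_in = 19376 / 23717 = 0.817 = 81.7%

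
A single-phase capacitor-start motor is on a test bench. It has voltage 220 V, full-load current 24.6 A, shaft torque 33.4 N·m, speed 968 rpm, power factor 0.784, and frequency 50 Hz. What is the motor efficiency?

79.8 %

ω = 2π × 968/60 = 101.4 rad/s; P_out = τω = 33.4 × 101.4 = 3387 W
P_in = V·I·cosφ = 220 × 24.6 × 0.784 = 4243 W
η = P_out / P_in = 3387 / 4243 = 0.798 = 79.8%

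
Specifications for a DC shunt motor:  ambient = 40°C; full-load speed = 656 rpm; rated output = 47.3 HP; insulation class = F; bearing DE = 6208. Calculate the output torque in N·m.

514 N·m

P_out = 47.3 × 746 = 35286 W
ω = 2π × 656/60 = 68.7 rad/s
τ = P_out/ω = 35286/68.7 = 514 N·m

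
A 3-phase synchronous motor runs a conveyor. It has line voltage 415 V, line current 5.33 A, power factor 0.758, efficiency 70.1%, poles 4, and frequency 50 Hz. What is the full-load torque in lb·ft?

9.56 lb·ft

P_in = √3·V·I·cosφ = 1.732 × 415 × 5.33 × 0.758 = 2904 W
P_out = η·P_in = 0.701 × 2904 = 2036 W
n = n_s = 120×50/4 = 1500 rpm (synchronous)
ω = 2π×1500/60 = 157.1 rad/s
τ = P_out/ω = 2036/157.1 = 12.96 N·m
In lb·ft: 12.96/1.356 = 9.56 lb·ft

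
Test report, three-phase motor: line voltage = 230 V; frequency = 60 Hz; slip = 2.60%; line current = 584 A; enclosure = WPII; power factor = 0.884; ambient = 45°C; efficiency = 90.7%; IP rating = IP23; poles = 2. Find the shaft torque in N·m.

508 N·m

P_in = √3·V·I·cosφ = 1.732 × 230 × 584 × 0.884 = 205656 W
P_out = η·P_in = 0.907 × 205656 = 186530 W
n_s = 120×60/2 = 3600 rpm; n = 3600×(1−0.026) = 3506 rpm
ω = 2π×3506/60 = 367.1 rad/s
τ = P_out/ω = 186530/367.1 = 508 N·m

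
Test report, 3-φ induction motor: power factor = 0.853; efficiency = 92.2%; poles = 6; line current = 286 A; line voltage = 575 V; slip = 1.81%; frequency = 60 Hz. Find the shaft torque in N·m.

P_in = √3·V·I·cosφ = 1.732 × 575 × 286 × 0.853 = 242958 W
P_out = η·P_in = 0.922 × 242958 = 224007 W
n_s = 120×60/6 = 1200 rpm; n = 1200×(1−0.0181) = 1178 rpm
ω = 2π×1178/60 = 123.4 rad/s
τ = P_out/ω = 224007/123.4 = 1820 N·m

1820 N·m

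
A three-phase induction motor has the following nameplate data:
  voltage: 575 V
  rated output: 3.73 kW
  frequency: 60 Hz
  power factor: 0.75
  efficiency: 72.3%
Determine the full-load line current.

6.91 A

P_out = 3.73 kW = 3730 W
P_in = P_out / η = 3730 / 0.723 = 5159 W
I_L = P_in / (√3·V_L·cosφ) = 5159 / (1.732 × 575 × 0.75) = 6.91 A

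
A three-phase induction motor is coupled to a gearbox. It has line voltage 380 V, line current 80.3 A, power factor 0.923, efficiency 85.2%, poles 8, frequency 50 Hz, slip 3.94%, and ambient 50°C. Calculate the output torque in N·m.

P_in = √3·V·I·cosφ = 1.732 × 380 × 80.3 × 0.923 = 48781 W
P_out = η·P_in = 0.852 × 48781 = 41561 W
n_s = 120×50/8 = 750 rpm; n = 750×(1−0.0394) = 720 rpm
ω = 2π×720/60 = 75.4 rad/s
τ = P_out/ω = 41561/75.4 = 551 N·m

551 N·m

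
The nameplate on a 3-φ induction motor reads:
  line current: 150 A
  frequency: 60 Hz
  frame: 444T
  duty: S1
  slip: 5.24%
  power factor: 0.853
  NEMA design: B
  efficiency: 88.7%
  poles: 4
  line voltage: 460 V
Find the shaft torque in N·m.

506 N·m

P_in = √3·V·I·cosφ = 1.732 × 460 × 150 × 0.853 = 101940 W
P_out = η·P_in = 0.887 × 101940 = 90421 W
n_s = 120×60/4 = 1800 rpm; n = 1800×(1−0.0524) = 1706 rpm
ω = 2π×1706/60 = 178.7 rad/s
τ = P_out/ω = 90421/178.7 = 506 N·m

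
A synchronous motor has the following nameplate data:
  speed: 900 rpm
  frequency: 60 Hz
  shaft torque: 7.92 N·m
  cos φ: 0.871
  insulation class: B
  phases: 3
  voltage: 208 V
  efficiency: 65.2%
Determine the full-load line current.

ω = 2π×900/60 = 94.25 rad/s; P_out = τω = 7.92 × 94.25 = 746 W
P_in = P_out / η = 746 / 0.652 = 1144 W
I_L = P_in / (√3·V_L·cosφ) = 1144 / (1.732 × 208 × 0.871) = 3.65 A

3.65 A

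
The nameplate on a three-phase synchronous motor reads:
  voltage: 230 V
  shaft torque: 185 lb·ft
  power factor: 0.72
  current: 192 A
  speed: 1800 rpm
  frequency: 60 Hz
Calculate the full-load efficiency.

85.9 %

τ = 185 lb·ft × 1.356 = 250.9 N·m
ω = 2π × 1800/60 = 188.5 rad/s; P_out = τω = 250.9 × 188.5 = 47295 W
P_in = √3·V_L·I_L·cosφ = 1.732 × 230 × 192 × 0.72 = 55069 W
η = P_out / P_in = 47295 / 55069 = 0.859 = 85.9%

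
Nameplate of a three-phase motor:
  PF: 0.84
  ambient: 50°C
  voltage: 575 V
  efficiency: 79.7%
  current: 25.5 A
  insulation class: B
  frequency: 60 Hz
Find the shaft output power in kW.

17 kW

P_in = √3·V·I·cosφ = 1.732 × 575 × 25.5 × 0.84 = 21332 W
P_out = η·P_in = 0.797 × 21332 = 17002 W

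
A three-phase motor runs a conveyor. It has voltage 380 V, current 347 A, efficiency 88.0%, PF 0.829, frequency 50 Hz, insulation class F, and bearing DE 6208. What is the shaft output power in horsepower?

223 HP

P_in = √3·V·I·cosφ = 1.732 × 380 × 347 × 0.829 = 189328 W
P_out = η·P_in = 0.88 × 189328 = 166609 W
= 166609/746 = 223 HP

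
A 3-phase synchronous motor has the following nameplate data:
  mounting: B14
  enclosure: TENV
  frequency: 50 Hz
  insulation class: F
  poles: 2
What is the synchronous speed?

n_s = 120f/p = 120×50/2 = 3000 rpm

3000 rpm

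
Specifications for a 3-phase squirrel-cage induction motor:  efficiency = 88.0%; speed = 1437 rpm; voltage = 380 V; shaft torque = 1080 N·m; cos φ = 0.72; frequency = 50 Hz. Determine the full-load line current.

ω = 2π×1437/60 = 150.5 rad/s; P_out = τω = 1080 × 150.5 = 162540 W
P_in = P_out / η = 162540 / 0.880 = 184705 W
I_L = P_in / (√3·V_L·cosφ) = 184705 / (1.732 × 380 × 0.72) = 390 A

390 A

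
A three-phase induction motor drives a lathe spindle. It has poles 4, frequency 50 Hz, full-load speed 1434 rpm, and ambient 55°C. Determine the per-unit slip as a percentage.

n_s = 120f/p = 120×50/4 = 1500 rpm
s = (n_s − n)/n_s = (1500 − 1434)/1500 = 0.0440

4.40 %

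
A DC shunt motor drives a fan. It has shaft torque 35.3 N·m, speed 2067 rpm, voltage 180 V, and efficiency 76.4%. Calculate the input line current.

55.6 A

ω = 2π×2067/60 = 216.5 rad/s; P_out = τω = 35.3 × 216.5 = 7642 W
P_in = P_out / η = 7642 / 0.764 = 10003 W
I = P_in / V = 10003 / 180 = 55.6 A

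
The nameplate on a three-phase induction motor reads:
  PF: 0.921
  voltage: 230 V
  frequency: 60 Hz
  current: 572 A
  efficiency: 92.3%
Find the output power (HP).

P_in = √3·V·I·cosφ = 1.732 × 230 × 572 × 0.921 = 209861 W
P_out = η·P_in = 0.923 × 209861 = 193702 W
= 193702/746 = 260 HP

260 HP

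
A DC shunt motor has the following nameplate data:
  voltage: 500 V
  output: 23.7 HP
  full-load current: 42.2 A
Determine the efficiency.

83.8 %

P_out = 23.7 × 746 = 17680 W
P_in = V·I = 500 × 42.2 = 21100 W
η = P_out / P_in = 17680 / 21100 = 0.838 = 83.8%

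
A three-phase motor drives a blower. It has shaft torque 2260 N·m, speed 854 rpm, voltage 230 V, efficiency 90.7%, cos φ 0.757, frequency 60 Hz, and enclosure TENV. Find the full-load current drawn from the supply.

ω = 2π×854/60 = 89.43 rad/s; P_out = τω = 2260 × 89.43 = 202112 W
P_in = P_out / η = 202112 / 0.907 = 222836 W
I_L = P_in / (√3·V_L·cosφ) = 222836 / (1.732 × 230 × 0.757) = 739 A

739 A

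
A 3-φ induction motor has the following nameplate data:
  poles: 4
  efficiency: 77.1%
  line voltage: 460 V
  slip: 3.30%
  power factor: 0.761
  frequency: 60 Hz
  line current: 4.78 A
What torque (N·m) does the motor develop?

12.3 N·m

P_in = √3·V·I·cosφ = 1.732 × 460 × 4.78 × 0.761 = 2898 W
P_out = η·P_in = 0.771 × 2898 = 2234 W
n_s = 120×60/4 = 1800 rpm; n = 1800×(1−0.033) = 1741 rpm
ω = 2π×1741/60 = 182.3 rad/s
τ = P_out/ω = 2234/182.3 = 12.3 N·m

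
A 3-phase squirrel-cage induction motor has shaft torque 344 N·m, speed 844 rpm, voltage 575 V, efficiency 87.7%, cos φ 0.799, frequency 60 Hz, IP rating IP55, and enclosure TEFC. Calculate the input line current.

43.6 A

ω = 2π×844/60 = 88.38 rad/s; P_out = τω = 344 × 88.38 = 30403 W
P_in = P_out / η = 30403 / 0.877 = 34667 W
I_L = P_in / (√3·V_L·cosφ) = 34667 / (1.732 × 575 × 0.799) = 43.6 A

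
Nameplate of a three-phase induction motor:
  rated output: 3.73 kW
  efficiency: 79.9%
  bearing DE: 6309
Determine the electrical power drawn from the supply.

4.67 kW

P_out = 3730 W
P_in = P_out/η = 3730/0.799 = 4668 W = 4.67 kW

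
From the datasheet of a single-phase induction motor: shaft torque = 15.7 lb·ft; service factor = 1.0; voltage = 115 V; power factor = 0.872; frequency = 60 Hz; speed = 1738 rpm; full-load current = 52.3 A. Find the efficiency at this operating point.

73.9 %

τ = 15.7 lb·ft × 1.356 = 21.29 N·m
ω = 2π × 1738/60 = 182 rad/s; P_out = τω = 21.29 × 182 = 3875 W
P_in = V·I·cosφ = 115 × 52.3 × 0.872 = 5245 W
η = P_out / P_in = 3875 / 5245 = 0.739 = 73.9%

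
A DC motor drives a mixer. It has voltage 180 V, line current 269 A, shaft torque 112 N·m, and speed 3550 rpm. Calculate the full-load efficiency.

86.0 %

ω = 2π × 3550/60 = 371.8 rad/s; P_out = τω = 112 × 371.8 = 41642 W
P_in = V·I = 180 × 269 = 48420 W
η = P_out / P_in = 41642 / 48420 = 0.860 = 86.0%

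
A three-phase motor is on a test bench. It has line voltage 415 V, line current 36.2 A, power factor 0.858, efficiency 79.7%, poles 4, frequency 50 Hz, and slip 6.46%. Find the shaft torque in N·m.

121 N·m

P_in = √3·V·I·cosφ = 1.732 × 415 × 36.2 × 0.858 = 22325 W
P_out = η·P_in = 0.797 × 22325 = 17793 W
n_s = 120×50/4 = 1500 rpm; n = 1500×(1−0.0646) = 1403 rpm
ω = 2π×1403/60 = 146.9 rad/s
τ = P_out/ω = 17793/146.9 = 121 N·m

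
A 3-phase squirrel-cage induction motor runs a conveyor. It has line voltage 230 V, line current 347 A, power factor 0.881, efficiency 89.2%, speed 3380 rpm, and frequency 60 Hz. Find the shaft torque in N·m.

P_in = √3·V·I·cosφ = 1.732 × 230 × 347 × 0.881 = 121781 W
P_out = η·P_in = 0.892 × 121781 = 108629 W
n = 3380 rpm
ω = 2π×3380/60 = 354 rad/s
τ = P_out/ω = 108629/354 = 307 N·m

307 N·m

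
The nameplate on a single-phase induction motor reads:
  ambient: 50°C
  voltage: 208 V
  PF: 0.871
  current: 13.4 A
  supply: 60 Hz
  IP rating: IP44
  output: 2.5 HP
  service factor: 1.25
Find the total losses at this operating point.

563 W

P_in = V·I·cosφ = 208×13.4×0.871 = 2428 W
P_out = 2.5×746 = 1865 W
Losses = P_in − P_out = 2428 − 1865 = 563 W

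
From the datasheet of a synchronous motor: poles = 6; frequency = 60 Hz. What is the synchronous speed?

n_s = 120f/p = 120×60/6 = 1200 rpm

1200 rpm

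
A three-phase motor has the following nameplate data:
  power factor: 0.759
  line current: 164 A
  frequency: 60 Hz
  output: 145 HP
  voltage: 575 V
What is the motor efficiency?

P_out = 145 × 746 = 108170 W
P_in = √3·V_L·I_L·cosφ = 1.732 × 575 × 164 × 0.759 = 123966 W
η = P_out / P_in = 108170 / 123966 = 0.873 = 87.3%

87.3 %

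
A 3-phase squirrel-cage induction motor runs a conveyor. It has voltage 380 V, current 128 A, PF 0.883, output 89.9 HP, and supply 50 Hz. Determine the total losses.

7320 W

P_in = √3·V·I·cosφ = 1.732×380×128×0.883 = 74388 W
P_out = 89.9×746 = 67065 W
Losses = P_in − P_out = 74388 − 67065 = 7323 W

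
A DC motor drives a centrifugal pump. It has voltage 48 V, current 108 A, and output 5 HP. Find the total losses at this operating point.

P_in = V·I = 48×108 = 5184 W
P_out = 5×746 = 3730 W
Losses = P_in − P_out = 5184 − 3730 = 1454 W

1450 W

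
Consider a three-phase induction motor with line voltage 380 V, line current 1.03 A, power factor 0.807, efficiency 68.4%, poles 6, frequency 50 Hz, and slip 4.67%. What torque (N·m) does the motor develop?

3.75 N·m

P_in = √3·V·I·cosφ = 1.732 × 380 × 1.03 × 0.807 = 547 W
P_out = η·P_in = 0.684 × 547 = 374 W
n_s = 120×50/6 = 1000 rpm; n = 1000×(1−0.0467) = 953 rpm
ω = 2π×953/60 = 99.8 rad/s
τ = P_out/ω = 374/99.8 = 3.75 N·m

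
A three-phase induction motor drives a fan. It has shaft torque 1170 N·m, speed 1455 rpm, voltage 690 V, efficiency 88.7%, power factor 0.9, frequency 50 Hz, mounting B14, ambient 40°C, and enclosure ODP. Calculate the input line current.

ω = 2π×1455/60 = 152.4 rad/s; P_out = τω = 1170 × 152.4 = 178308 W
P_in = P_out / η = 178308 / 0.887 = 201024 W
I_L = P_in / (√3·V_L·cosφ) = 201024 / (1.732 × 690 × 0.9) = 187 A

187 A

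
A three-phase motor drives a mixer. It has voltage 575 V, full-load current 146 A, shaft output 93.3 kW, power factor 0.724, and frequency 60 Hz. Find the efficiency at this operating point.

P_out = 93.3 kW = 93300 W
P_in = √3·V_L·I_L·cosφ = 1.732 × 575 × 146 × 0.724 = 105271 W
η = P_out / P_in = 93300 / 105271 = 0.886 = 88.6%

88.6 %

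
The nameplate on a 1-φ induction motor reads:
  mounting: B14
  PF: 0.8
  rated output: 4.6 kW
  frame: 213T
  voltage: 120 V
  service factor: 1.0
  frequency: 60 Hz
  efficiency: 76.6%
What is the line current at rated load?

P_out = 4.6 kW = 4600 W
P_in = P_out / η = 4600 / 0.766 = 6005 W
I = P_in / (V·cosφ) = 6005 / (120 × 0.8) = 62.6 A

62.6 A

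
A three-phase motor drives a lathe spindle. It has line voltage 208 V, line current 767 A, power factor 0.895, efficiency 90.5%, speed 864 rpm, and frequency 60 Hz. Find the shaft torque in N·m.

P_in = √3·V·I·cosφ = 1.732 × 208 × 767 × 0.895 = 247303 W
P_out = η·P_in = 0.905 × 247303 = 223809 W
n = 864 rpm
ω = 2π×864/60 = 90.48 rad/s
τ = P_out/ω = 223809/90.48 = 2470 N·m

2470 N·m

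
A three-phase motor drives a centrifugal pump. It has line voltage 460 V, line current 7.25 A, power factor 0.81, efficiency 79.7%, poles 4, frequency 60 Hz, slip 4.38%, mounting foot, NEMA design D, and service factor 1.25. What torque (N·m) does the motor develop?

P_in = √3·V·I·cosφ = 1.732 × 460 × 7.25 × 0.81 = 4679 W
P_out = η·P_in = 0.797 × 4679 = 3729 W
n_s = 120×60/4 = 1800 rpm; n = 1800×(1−0.0438) = 1721 rpm
ω = 2π×1721/60 = 180.2 rad/s
τ = P_out/ω = 3729/180.2 = 20.7 N·m

20.7 N·m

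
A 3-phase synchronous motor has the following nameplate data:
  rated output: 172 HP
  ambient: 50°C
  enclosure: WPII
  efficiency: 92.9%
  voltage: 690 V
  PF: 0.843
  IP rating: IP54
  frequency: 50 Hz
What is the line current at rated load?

P_out = 172 × 746 = 128312 W
P_in = P_out / η = 128312 / 0.929 = 138118 W
I_L = P_in / (√3·V_L·cosφ) = 138118 / (1.732 × 690 × 0.843) = 137 A

137 A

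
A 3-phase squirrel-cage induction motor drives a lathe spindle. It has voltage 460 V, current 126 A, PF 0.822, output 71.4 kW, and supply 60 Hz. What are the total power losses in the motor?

P_in = √3·V·I·cosφ = 1.732×460×126×0.822 = 82518 W
P_out = 71400 W
Losses = P_in − P_out = 82518 − 71400 = 11118 W

11.1 kW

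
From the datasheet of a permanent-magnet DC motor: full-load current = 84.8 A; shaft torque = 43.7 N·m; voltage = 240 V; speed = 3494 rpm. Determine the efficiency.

78.6 %

ω = 2π × 3494/60 = 365.9 rad/s; P_out = τω = 43.7 × 365.9 = 15990 W
P_in = V·I = 240 × 84.8 = 20352 W
η = P_out / P_in = 15990 / 20352 = 0.786 = 78.6%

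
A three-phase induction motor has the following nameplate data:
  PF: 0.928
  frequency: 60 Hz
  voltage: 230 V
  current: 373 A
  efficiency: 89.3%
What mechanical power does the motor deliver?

P_in = √3·V·I·cosφ = 1.732 × 230 × 373 × 0.928 = 137890 W
P_out = η·P_in = 0.893 × 137890 = 123136 W

123 kW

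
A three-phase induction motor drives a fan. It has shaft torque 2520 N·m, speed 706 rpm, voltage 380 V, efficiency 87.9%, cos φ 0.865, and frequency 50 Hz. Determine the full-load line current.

372 A

ω = 2π×706/60 = 73.93 rad/s; P_out = τω = 2520 × 73.93 = 186304 W
P_in = P_out / η = 186304 / 0.879 = 211950 W
I_L = P_in / (√3·V_L·cosφ) = 211950 / (1.732 × 380 × 0.865) = 372 A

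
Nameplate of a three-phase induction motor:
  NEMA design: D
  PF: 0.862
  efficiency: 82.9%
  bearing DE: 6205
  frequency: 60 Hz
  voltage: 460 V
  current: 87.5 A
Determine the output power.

49.8 kW

P_in = √3·V·I·cosφ = 1.732 × 460 × 87.5 × 0.862 = 60093 W
P_out = η·P_in = 0.829 × 60093 = 49817 W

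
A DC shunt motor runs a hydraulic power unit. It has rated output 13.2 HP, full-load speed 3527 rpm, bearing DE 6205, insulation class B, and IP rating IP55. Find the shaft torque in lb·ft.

P_out = 13.2 × 746 = 9847 W
ω = 2π × 3527/60 = 369.3 rad/s
τ = P_out/ω = 9847/369.3 = 26.66 N·m
In lb·ft: 26.66/1.356 = 19.7 lb·ft

19.7 lb·ft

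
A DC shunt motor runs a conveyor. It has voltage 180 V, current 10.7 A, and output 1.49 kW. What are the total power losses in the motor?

P_in = V·I = 180×10.7 = 1926 W
P_out = 1490 W
Losses = P_in − P_out = 1926 − 1490 = 436 W

436 W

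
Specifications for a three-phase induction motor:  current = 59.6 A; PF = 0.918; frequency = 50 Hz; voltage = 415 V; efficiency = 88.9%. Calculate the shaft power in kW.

P_in = √3·V·I·cosφ = 1.732 × 415 × 59.6 × 0.918 = 39326 W
P_out = η·P_in = 0.889 × 39326 = 34961 W

35 kW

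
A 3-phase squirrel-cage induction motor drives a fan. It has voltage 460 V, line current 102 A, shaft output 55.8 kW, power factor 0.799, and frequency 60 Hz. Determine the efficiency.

85.9 %

P_out = 55.8 kW = 55800 W
P_in = √3·V_L·I_L·cosφ = 1.732 × 460 × 102 × 0.799 = 64931 W
η = P_out / P_in = 55800 / 64931 = 0.859 = 85.9%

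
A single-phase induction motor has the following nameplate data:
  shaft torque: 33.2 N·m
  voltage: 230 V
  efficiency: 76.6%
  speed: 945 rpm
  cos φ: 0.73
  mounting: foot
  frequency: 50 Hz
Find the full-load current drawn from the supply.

ω = 2π×945/60 = 98.96 rad/s; P_out = τω = 33.2 × 98.96 = 3285 W
P_in = P_out / η = 3285 / 0.766 = 4289 W
I = P_in / (V·cosφ) = 4289 / (230 × 0.73) = 25.5 A

25.5 A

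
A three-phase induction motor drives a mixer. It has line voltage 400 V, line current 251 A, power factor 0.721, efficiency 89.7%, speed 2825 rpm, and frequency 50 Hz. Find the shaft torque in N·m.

380 N·m

P_in = √3·V·I·cosφ = 1.732 × 400 × 251 × 0.721 = 125377 W
P_out = η·P_in = 0.897 × 125377 = 112463 W
n = 2825 rpm
ω = 2π×2825/60 = 295.8 rad/s
τ = P_out/ω = 112463/295.8 = 380 N·m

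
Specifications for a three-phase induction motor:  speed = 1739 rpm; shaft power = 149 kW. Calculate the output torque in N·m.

818 N·m

ω = 2π × 1739/60 = 182.1 rad/s
τ = P/ω = 149000/182.1 = 818 N·m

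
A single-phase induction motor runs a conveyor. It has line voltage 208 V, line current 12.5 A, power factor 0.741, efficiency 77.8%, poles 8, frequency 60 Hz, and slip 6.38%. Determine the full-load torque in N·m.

P_in = V·I·cosφ = 208 × 12.5 × 0.741 = 1927 W
P_out = η·P_in = 0.778 × 1927 = 1499 W
n_s = 120×60/8 = 900 rpm; n = 900×(1−0.0638) = 843 rpm
ω = 2π×843/60 = 88.28 rad/s
τ = P_out/ω = 1499/88.28 = 17 N·m

17 N·m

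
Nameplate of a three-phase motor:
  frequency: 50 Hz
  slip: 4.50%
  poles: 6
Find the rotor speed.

955 rpm

n_s = 120f/p = 120×50/6 = 1000 rpm
n = n_s(1 − s) = 1000 × (1 − 0.045) = 955 rpm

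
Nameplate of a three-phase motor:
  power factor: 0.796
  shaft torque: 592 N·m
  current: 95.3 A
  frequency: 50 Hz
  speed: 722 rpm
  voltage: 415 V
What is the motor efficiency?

ω = 2π × 722/60 = 75.61 rad/s; P_out = τω = 592 × 75.61 = 44761 W
P_in = √3·V_L·I_L·cosφ = 1.732 × 415 × 95.3 × 0.796 = 54526 W
η = P_out / P_in = 44761 / 54526 = 0.821 = 82.1%

82.1 %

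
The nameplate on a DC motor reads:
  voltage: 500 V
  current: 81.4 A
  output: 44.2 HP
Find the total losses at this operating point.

7.73 kW

P_in = V·I = 500×81.4 = 40700 W
P_out = 44.2×746 = 32973 W
Losses = P_in − P_out = 40700 − 32973 = 7727 W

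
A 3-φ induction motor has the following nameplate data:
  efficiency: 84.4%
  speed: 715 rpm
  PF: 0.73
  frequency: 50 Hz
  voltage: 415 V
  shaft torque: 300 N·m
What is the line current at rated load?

50.7 A

ω = 2π×715/60 = 74.87 rad/s; P_out = τω = 300 × 74.87 = 22461 W
P_in = P_out / η = 22461 / 0.844 = 26613 W
I_L = P_in / (√3·V_L·cosφ) = 26613 / (1.732 × 415 × 0.73) = 50.7 A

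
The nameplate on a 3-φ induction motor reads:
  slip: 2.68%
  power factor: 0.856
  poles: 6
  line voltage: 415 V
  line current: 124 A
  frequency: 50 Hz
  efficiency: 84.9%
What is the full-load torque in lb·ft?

469 lb·ft

P_in = √3·V·I·cosφ = 1.732 × 415 × 124 × 0.856 = 76294 W
P_out = η·P_in = 0.849 × 76294 = 64774 W
n_s = 120×50/6 = 1000 rpm; n = 1000×(1−0.0268) = 973 rpm
ω = 2π×973/60 = 101.9 rad/s
τ = P_out/ω = 64774/101.9 = 635.7 N·m
In lb·ft: 635.7/1.356 = 469 lb·ft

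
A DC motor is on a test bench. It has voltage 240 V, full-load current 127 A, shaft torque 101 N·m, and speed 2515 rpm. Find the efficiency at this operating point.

87.3 %

ω = 2π × 2515/60 = 263.4 rad/s; P_out = τω = 101 × 263.4 = 26603 W
P_in = V·I = 240 × 127 = 30480 W
η = P_out / P_in = 26603 / 30480 = 0.873 = 87.3%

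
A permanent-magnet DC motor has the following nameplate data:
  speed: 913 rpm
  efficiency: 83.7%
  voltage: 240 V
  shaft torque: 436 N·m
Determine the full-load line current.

ω = 2π×913/60 = 95.61 rad/s; P_out = τω = 436 × 95.61 = 41686 W
P_in = P_out / η = 41686 / 0.837 = 49804 W
I = P_in / V = 49804 / 240 = 208 A

208 A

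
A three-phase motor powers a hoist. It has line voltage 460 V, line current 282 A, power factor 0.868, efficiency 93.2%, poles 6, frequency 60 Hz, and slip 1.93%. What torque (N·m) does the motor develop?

1470 N·m

P_in = √3·V·I·cosφ = 1.732 × 460 × 282 × 0.868 = 195018 W
P_out = η·P_in = 0.932 × 195018 = 181757 W
n_s = 120×60/6 = 1200 rpm; n = 1200×(1−0.0193) = 1177 rpm
ω = 2π×1177/60 = 123.3 rad/s
τ = P_out/ω = 181757/123.3 = 1470 N·m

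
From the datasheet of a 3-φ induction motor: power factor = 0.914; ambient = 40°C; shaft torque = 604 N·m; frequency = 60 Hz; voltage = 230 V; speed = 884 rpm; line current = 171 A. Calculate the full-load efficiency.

89.8 %

ω = 2π × 884/60 = 92.57 rad/s; P_out = τω = 604 × 92.57 = 55912 W
P_in = √3·V_L·I_L·cosφ = 1.732 × 230 × 171 × 0.914 = 62261 W
η = P_out / P_in = 55912 / 62261 = 0.898 = 89.8%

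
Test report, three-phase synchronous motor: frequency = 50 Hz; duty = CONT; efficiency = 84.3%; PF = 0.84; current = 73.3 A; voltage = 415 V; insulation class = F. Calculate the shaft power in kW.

37.3 kW

P_in = √3·V·I·cosφ = 1.732 × 415 × 73.3 × 0.84 = 44257 W
P_out = η·P_in = 0.843 × 44257 = 37309 W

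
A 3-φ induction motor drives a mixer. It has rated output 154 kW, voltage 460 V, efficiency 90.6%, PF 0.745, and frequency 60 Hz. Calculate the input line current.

286 A

P_out = 154 kW = 154000 W
P_in = P_out / η = 154000 / 0.906 = 169978 W
I_L = P_in / (√3·V_L·cosφ) = 169978 / (1.732 × 460 × 0.745) = 286 A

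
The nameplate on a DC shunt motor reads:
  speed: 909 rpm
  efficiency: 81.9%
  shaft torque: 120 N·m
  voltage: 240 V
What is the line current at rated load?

58.1 A

ω = 2π×909/60 = 95.19 rad/s; P_out = τω = 120 × 95.19 = 11423 W
P_in = P_out / η = 11423 / 0.819 = 13947 W
I = P_in / V = 13947 / 240 = 58.1 A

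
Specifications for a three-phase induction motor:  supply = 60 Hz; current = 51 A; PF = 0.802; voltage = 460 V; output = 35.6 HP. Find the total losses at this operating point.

P_in = √3·V·I·cosφ = 1.732×460×51×0.802 = 32587 W
P_out = 35.6×746 = 26558 W
Losses = P_in − P_out = 32587 − 26558 = 6029 W

6030 W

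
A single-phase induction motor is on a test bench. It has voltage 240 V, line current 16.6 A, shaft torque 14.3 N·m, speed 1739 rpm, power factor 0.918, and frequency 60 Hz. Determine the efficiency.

ω = 2π × 1739/60 = 182.1 rad/s; P_out = τω = 14.3 × 182.1 = 2604 W
P_in = V·I·cosφ = 240 × 16.6 × 0.918 = 3657 W
η = P_out / P_in = 2604 / 3657 = 0.712 = 71.2%

71.2 %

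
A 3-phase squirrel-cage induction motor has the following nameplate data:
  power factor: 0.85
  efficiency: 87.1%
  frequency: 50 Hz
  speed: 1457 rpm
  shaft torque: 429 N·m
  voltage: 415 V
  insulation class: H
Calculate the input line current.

123 A

ω = 2π×1457/60 = 152.6 rad/s; P_out = τω = 429 × 152.6 = 65465 W
P_in = P_out / η = 65465 / 0.871 = 75161 W
I_L = P_in / (√3·V_L·cosφ) = 75161 / (1.732 × 415 × 0.85) = 123 A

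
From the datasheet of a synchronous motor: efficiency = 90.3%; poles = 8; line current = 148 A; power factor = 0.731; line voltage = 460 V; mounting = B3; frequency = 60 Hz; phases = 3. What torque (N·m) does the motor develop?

826 N·m

P_in = √3·V·I·cosφ = 1.732 × 460 × 148 × 0.731 = 86196 W
P_out = η·P_in = 0.903 × 86196 = 77835 W
n = n_s = 120×60/8 = 900 rpm (synchronous)
ω = 2π×900/60 = 94.25 rad/s
τ = P_out/ω = 77835/94.25 = 826 N·m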